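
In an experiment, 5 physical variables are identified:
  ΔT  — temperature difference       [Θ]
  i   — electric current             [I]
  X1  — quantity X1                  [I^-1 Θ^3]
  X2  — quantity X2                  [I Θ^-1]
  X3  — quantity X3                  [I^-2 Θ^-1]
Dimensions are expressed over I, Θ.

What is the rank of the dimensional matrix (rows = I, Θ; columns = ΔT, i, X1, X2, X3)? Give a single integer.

2

Dimensional matrix (I×Θ by ΔT×i×X1×X2×X3):
  I: [ 0  1 -1  1 -2]
  Θ: [ 1  0  3 -1 -1]
Echelon form has 2 nonzero rows (pivots: ΔT,i)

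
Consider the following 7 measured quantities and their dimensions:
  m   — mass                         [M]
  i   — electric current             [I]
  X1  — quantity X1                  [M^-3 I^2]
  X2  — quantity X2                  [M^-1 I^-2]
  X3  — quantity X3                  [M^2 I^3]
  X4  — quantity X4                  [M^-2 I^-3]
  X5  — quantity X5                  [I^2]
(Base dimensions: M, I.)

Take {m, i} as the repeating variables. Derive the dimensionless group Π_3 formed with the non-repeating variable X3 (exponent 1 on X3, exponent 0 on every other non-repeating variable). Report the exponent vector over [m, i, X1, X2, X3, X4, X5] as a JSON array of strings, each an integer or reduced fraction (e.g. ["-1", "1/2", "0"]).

Exponent matrix [M,I] × [m,i,X1,X2,X3,X4,X5]:
  M: [ 1  0 -3 -1  2 -2  0]
  I: [ 0  1  2 -2  3 -3  2]
Echelon form has 2 nonzero rows (pivots: m,i)
Repeat: m,i; free: X1,X2,X3,X4,X5
RREF:
  r0: [   1    0   -3   -1    2   -2    0]
  r1: [   0    1    2   -2    3   -3    2]
Fix exponent of X3 at 1, X1 at 0, X2 at 0, X4 at 0, X5 at 0; solve each RREF row for its pivot's exponent:
  r0: exp(m) + (2)·1 = 0 ⇒ exp(m) = -2
  r1: exp(i) + (3)·1 = 0 ⇒ exp(i) = -3
Π_3 = m^-2 · i^-3 · X3

["-2", "-3", "0", "0", "1", "0", "0"]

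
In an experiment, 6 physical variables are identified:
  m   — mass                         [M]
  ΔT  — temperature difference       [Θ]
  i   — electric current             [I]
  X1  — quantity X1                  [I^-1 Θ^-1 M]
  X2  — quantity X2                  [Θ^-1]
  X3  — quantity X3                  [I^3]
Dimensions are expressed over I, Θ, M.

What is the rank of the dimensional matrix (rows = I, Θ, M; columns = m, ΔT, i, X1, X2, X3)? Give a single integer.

Write exponents as rows I,Θ,M / cols m,ΔT,i,X1,X2,X3:
  I: [ 0  0  1 -1  0  3]
  Θ: [ 0  1  0 -1 -1  0]
  M: [ 1  0  0  1  0  0]
Echelon form has 3 nonzero rows (pivots: m,ΔT,i)

3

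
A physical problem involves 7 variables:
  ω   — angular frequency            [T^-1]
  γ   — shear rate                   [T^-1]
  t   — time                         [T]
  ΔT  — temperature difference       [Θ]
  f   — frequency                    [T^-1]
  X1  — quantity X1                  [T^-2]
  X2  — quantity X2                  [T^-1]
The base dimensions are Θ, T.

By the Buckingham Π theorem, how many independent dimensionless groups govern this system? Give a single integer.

5

Write exponents as rows Θ,T / cols ω,γ,t,ΔT,f,X1,X2:
  Θ: [ 0  0  0  1  0  0  0]
  T: [-1 -1  1  0 -1 -2 -1]
Echelon form has 2 nonzero rows (pivots: ω,ΔT)
7 vars − rank 2 = 5 Π groups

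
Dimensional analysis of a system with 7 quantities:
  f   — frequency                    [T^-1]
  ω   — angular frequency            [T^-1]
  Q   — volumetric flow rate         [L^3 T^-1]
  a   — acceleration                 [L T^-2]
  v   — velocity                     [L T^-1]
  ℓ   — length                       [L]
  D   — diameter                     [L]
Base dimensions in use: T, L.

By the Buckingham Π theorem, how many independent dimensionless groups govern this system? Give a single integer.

Exponent matrix [T,L] × [f,ω,Q,a,v,ℓ,D]:
  T: [-1 -1 -1 -2 -1  0  0]
  L: [ 0  0  3  1  1  1  1]
RREF → pivots at {f,Q} ⇒ r = 2
n=7, r=2 ⇒ 5 dimensionless groups

5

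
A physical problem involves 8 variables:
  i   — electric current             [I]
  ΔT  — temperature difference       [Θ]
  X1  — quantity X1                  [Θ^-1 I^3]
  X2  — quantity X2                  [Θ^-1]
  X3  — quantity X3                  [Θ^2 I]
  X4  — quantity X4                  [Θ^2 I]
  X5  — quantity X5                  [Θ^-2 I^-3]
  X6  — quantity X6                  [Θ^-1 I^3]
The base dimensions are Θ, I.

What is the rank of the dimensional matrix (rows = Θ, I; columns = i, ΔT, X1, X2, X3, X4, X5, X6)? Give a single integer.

2

Dimensional matrix (Θ×I by i×ΔT×X1×X2×X3×X4×X5×X6):
  Θ: [ 0  1 -1 -1  2  2 -2 -1]
  I: [ 1  0  3  0  1  1 -3  3]
Row reduction gives pivot columns i,ΔT; rank = 2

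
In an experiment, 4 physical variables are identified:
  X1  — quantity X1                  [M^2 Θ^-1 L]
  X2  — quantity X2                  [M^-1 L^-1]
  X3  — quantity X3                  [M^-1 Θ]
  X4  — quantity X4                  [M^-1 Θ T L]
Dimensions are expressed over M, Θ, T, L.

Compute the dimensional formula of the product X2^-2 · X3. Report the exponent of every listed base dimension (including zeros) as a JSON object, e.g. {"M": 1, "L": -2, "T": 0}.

Exponent matrix [M,Θ,T,L] × [X1,X2,X3,X4]:
  M: [ 2 -1 -1 -1]
  Θ: [-1  0  1  1]
  T: [ 0  0  0  1]
  L: [ 1 -1  0  1]
  [M]: (-2)·-1+(1)·-1 = 1
  [Θ]: (-2)·0+(1)·1 = 1
  [T]: (-2)·0+(1)·0 = 0
  [L]: (-2)·-1+(1)·0 = 2
⇒ M Θ L^2

{"M": 1, "Θ": 1, "T": 0, "L": 2}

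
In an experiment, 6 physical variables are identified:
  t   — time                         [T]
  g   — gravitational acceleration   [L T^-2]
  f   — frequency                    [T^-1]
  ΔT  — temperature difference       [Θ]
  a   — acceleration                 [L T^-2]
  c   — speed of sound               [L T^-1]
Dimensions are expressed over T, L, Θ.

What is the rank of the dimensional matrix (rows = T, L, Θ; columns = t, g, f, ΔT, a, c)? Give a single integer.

Dimensional matrix (T×L×Θ by t×g×f×ΔT×a×c):
  T: [ 1 -2 -1  0 -2 -1]
  L: [ 0  1  0  0  1  1]
  Θ: [ 0  0  0  1  0  0]
Echelon form has 3 nonzero rows (pivots: t,g,ΔT)

3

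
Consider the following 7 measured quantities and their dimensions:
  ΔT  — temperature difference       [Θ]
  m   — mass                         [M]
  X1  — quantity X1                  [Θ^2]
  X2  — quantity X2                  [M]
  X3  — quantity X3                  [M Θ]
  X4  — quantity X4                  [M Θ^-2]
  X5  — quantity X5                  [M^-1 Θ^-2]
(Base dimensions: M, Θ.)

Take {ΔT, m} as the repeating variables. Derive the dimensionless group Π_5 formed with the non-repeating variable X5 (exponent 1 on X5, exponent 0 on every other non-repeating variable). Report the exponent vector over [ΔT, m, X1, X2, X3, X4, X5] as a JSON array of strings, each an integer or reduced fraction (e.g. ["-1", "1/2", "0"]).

Dimensional matrix (M×Θ by ΔT×m×X1×X2×X3×X4×X5):
  M: [ 0  1  0  1  1  1 -1]
  Θ: [ 1  0  2  0  1 -2 -2]
Echelon form has 2 nonzero rows (pivots: ΔT,m)
Repeat: ΔT,m; free: X1,X2,X3,X4,X5
RREF:
  r0: [   1    0    2    0    1   -2   -2]
  r1: [   0    1    0    1    1    1   -1]
Fix exponent of X5 at 1, X1 at 0, X2 at 0, X3 at 0, X4 at 0; solve each RREF row for its pivot's exponent:
  r0: exp(ΔT) + (-2)·1 = 0 ⇒ exp(ΔT) = 2
  r1: exp(m) + (-1)·1 = 0 ⇒ exp(m) = 1
Π_5 = ΔT^2 · m · X5

["2", "1", "0", "0", "0", "0", "1"]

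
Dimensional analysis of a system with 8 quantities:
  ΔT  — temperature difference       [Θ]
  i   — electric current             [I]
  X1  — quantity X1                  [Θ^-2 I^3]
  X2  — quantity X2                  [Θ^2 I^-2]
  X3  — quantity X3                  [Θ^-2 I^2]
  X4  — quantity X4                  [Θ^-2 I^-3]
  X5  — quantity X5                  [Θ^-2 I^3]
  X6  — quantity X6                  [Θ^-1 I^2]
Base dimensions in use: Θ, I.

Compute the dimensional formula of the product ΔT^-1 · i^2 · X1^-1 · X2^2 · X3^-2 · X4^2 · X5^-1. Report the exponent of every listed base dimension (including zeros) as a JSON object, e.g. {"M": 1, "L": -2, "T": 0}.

{"Θ": 7, "I": -18}

Dimensional matrix (Θ×I by ΔT×i×X1×X2×X3×X4×X5×X6):
  Θ: [ 1  0 -2  2 -2 -2 -2 -1]
  I: [ 0  1  3 -2  2 -3  3  2]
  [Θ]: (-1)·1+(2)·0+(-1)·-2+(2)·2+(-2)·-2+(2)·-2+(-1)·-2 = 7
  [I]: (-1)·0+(2)·1+(-1)·3+(2)·-2+(-2)·2+(2)·-3+(-1)·3 = -18
⇒ Θ^7 I^-18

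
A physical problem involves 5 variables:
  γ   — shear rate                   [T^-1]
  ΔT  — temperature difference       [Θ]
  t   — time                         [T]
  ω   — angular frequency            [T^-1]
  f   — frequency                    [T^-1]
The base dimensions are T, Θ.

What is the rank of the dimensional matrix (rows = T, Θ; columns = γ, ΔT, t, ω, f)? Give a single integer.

Dimensional matrix (T×Θ by γ×ΔT×t×ω×f):
  T: [-1  0  1 -1 -1]
  Θ: [ 0  1  0  0  0]
RREF → pivots at {γ,ΔT} ⇒ r = 2

2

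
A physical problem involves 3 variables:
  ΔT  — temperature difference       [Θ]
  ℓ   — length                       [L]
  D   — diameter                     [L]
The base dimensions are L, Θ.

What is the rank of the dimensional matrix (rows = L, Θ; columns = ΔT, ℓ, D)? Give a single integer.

2

Dimensional matrix (L×Θ by ΔT×ℓ×D):
  L: [ 0  1  1]
  Θ: [ 1  0  0]
Echelon form has 2 nonzero rows (pivots: ΔT,ℓ)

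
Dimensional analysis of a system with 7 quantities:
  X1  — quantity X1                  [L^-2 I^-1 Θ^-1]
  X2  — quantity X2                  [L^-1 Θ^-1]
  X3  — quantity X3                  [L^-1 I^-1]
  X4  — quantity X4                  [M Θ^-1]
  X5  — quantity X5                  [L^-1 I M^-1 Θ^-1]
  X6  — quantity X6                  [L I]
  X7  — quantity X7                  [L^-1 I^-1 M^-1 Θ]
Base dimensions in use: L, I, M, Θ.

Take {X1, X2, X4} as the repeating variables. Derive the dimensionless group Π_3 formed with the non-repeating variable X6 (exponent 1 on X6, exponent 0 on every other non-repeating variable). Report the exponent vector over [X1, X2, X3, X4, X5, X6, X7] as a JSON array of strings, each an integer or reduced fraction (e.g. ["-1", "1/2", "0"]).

Write exponents as rows L,I,M,Θ / cols X1,X2,X3,X4,X5,X6,X7:
  L: [-2 -1 -1  0 -1  1 -1]
  I: [-1  0 -1  0  1  1 -1]
  M: [ 0  0  0  1 -1  0 -1]
  Θ: [-1 -1  0 -1 -1  0  1]
Echelon form has 3 nonzero rows (pivots: X1,X2,X4)
Repeat: X1,X2,X4; free: X3,X5,X6,X7
RREF:
  r0: [   1    0    1    0   -1   -1    1]
  r1: [   0    1   -1    0    3    1   -1]
  r2: [   0    0    0    1   -1    0   -1]
  r3: [   0    0    0    0    0    0    0]
Fix exponent of X6 at 1, X3 at 0, X5 at 0, X7 at 0; solve each RREF row for its pivot's exponent:
  r0: exp(X1) + (-1)·1 = 0 ⇒ exp(X1) = 1
  r1: exp(X2) + (1)·1 = 0 ⇒ exp(X2) = -1
  r2: exp(X4) + (0)·1 = 0 ⇒ exp(X4) = 0
Π_3 = X1 · X2^-1 · X6

["1", "-1", "0", "0", "0", "1", "0"]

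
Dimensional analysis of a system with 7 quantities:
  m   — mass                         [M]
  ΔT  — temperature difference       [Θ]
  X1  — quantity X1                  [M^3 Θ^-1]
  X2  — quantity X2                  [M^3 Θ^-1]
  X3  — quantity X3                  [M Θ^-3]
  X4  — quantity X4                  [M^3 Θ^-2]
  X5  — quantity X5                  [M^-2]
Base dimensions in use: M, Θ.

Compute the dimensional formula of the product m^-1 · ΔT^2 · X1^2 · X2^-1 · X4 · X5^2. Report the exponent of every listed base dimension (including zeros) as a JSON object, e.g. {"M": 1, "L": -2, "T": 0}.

{"M": 1, "Θ": -1}

Write exponents as rows M,Θ / cols m,ΔT,X1,X2,X3,X4,X5:
  M: [ 1  0  3  3  1  3 -2]
  Θ: [ 0  1 -1 -1 -3 -2  0]
  [M]: (-1)·1+(2)·0+(2)·3+(-1)·3+(1)·3+(2)·-2 = 1
  [Θ]: (-1)·0+(2)·1+(2)·-1+(-1)·-1+(1)·-2+(2)·0 = -1
⇒ M Θ^-1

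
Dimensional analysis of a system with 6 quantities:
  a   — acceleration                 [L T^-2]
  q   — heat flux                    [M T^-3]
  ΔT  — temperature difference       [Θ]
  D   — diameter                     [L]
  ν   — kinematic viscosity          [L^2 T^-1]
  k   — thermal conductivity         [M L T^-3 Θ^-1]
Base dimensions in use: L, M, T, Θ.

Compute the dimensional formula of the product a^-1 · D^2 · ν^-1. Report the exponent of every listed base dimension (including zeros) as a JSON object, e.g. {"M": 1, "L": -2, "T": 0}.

Dimensional matrix (L×M×T×Θ by a×q×ΔT×D×ν×k):
  L: [ 1  0  0  1  2  1]
  M: [ 0  1  0  0  0  1]
  T: [-2 -3  0  0 -1 -3]
  Θ: [ 0  0  1  0  0 -1]
  [L]: (-1)·1+(2)·1+(-1)·2 = -1
  [M]: (-1)·0+(2)·0+(-1)·0 = 0
  [T]: (-1)·-2+(2)·0+(-1)·-1 = 3
  [Θ]: (-1)·0+(2)·0+(-1)·0 = 0
⇒ L^-1 T^3

{"L": -1, "M": 0, "T": 3, "Θ": 0}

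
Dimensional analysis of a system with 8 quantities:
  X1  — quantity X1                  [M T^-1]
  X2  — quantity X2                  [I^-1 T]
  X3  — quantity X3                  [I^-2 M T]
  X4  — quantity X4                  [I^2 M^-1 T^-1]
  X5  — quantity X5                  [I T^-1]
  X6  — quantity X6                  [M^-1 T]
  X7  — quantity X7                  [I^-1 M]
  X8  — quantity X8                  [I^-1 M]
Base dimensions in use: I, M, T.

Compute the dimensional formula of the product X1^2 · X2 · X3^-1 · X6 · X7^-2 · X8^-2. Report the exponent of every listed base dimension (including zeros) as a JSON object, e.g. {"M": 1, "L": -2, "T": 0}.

Dimensional matrix (I×M×T by X1×X2×X3×X4×X5×X6×X7×X8):
  I: [ 0 -1 -2  2  1  0 -1 -1]
  M: [ 1  0  1 -1  0 -1  1  1]
  T: [-1  1  1 -1 -1  1  0  0]
  [I]: (2)·0+(1)·-1+(-1)·-2+(1)·0+(-2)·-1+(-2)·-1 = 5
  [M]: (2)·1+(1)·0+(-1)·1+(1)·-1+(-2)·1+(-2)·1 = -4
  [T]: (2)·-1+(1)·1+(-1)·1+(1)·1+(-2)·0+(-2)·0 = -1
⇒ I^5 M^-4 T^-1

{"I": 5, "M": -4, "T": -1}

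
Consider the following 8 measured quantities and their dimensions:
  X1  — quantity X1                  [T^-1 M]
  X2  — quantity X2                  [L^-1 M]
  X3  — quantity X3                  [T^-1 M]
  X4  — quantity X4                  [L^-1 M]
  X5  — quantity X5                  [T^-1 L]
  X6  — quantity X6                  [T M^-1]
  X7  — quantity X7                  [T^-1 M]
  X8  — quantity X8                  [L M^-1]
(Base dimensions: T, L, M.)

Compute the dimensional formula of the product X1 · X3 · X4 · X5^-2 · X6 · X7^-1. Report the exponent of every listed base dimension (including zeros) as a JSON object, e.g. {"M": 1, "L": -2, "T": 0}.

Dimensional matrix (T×L×M by X1×X2×X3×X4×X5×X6×X7×X8):
  T: [-1  0 -1  0 -1  1 -1  0]
  L: [ 0 -1  0 -1  1  0  0  1]
  M: [ 1  1  1  1  0 -1  1 -1]
  [T]: (1)·-1+(1)·-1+(1)·0+(-2)·-1+(1)·1+(-1)·-1 = 2
  [L]: (1)·0+(1)·0+(1)·-1+(-2)·1+(1)·0+(-1)·0 = -3
  [M]: (1)·1+(1)·1+(1)·1+(-2)·0+(1)·-1+(-1)·1 = 1
⇒ T^2 L^-3 M

{"T": 2, "L": -3, "M": 1}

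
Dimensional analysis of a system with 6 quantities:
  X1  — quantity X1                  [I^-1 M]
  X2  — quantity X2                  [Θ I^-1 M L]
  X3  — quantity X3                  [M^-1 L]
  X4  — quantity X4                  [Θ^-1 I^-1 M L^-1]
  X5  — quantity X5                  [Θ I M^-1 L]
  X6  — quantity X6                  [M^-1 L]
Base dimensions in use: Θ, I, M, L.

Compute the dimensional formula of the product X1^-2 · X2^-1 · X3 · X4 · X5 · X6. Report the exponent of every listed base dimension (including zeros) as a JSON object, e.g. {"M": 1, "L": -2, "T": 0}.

Write exponents as rows Θ,I,M,L / cols X1,X2,X3,X4,X5,X6:
  Θ: [ 0  1  0 -1  1  0]
  I: [-1 -1  0 -1  1  0]
  M: [ 1  1 -1  1 -1 -1]
  L: [ 0  1  1 -1  1  1]
  [Θ]: (-2)·0+(-1)·1+(1)·0+(1)·-1+(1)·1+(1)·0 = -1
  [I]: (-2)·-1+(-1)·-1+(1)·0+(1)·-1+(1)·1+(1)·0 = 3
  [M]: (-2)·1+(-1)·1+(1)·-1+(1)·1+(1)·-1+(1)·-1 = -5
  [L]: (-2)·0+(-1)·1+(1)·1+(1)·-1+(1)·1+(1)·1 = 1
⇒ Θ^-1 I^3 M^-5 L

{"Θ": -1, "I": 3, "M": -5, "L": 1}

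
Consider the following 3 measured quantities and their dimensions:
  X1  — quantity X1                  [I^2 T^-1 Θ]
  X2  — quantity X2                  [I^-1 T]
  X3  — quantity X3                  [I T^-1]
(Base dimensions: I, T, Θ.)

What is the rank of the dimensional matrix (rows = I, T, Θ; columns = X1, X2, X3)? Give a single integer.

2

Write exponents as rows I,T,Θ / cols X1,X2,X3:
  I: [ 2 -1  1]
  T: [-1  1 -1]
  Θ: [ 1  0  0]
Row reduction gives pivot columns X1,X2; rank = 2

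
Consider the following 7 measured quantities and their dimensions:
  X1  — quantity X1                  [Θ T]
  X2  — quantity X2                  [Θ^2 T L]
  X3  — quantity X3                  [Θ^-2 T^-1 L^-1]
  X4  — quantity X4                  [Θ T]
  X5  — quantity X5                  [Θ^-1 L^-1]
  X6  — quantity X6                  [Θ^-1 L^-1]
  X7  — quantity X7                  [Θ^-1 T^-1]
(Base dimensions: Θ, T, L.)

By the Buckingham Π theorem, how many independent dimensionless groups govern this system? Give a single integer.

Exponent matrix [Θ,T,L] × [X1,X2,X3,X4,X5,X6,X7]:
  Θ: [ 1  2 -2  1 -1 -1 -1]
  T: [ 1  1 -1  1  0  0 -1]
  L: [ 0  1 -1  0 -1 -1  0]
RREF → pivots at {X1,X2} ⇒ r = 2
Π count = n − r = 7 − 2 = 5

5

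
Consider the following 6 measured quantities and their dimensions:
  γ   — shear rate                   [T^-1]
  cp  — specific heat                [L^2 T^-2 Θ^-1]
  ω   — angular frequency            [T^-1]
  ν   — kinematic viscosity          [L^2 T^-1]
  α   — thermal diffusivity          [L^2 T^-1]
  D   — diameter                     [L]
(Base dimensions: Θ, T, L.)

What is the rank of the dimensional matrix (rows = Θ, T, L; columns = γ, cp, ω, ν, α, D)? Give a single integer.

3

Exponent matrix [Θ,T,L] × [γ,cp,ω,ν,α,D]:
  Θ: [ 0 -1  0  0  0  0]
  T: [-1 -2 -1 -1 -1  0]
  L: [ 0  2  0  2  2  1]
RREF → pivots at {γ,cp,ν} ⇒ r = 3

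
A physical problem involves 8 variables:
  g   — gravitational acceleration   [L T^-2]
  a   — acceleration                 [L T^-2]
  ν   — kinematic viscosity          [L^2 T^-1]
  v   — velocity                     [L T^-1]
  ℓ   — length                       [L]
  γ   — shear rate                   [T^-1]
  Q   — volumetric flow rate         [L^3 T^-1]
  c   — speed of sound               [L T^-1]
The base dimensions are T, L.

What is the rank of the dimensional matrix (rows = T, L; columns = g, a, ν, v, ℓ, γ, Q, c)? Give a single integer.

Dimensional matrix (T×L by g×a×ν×v×ℓ×γ×Q×c):
  T: [-2 -2 -1 -1  0 -1 -1 -1]
  L: [ 1  1  2  1  1  0  3  1]
Echelon form has 2 nonzero rows (pivots: g,ν)

2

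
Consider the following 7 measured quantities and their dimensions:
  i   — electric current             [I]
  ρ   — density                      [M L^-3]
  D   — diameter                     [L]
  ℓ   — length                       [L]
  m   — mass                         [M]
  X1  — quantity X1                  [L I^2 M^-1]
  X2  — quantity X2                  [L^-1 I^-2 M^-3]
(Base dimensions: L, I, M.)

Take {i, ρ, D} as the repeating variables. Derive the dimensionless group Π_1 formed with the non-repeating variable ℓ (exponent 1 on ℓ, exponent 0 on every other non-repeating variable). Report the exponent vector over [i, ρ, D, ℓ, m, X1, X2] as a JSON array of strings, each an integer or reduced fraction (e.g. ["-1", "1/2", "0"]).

Exponent matrix [L,I,M] × [i,ρ,D,ℓ,m,X1,X2]:
  L: [ 0 -3  1  1  0  1 -1]
  I: [ 1  0  0  0  0  2 -2]
  M: [ 0  1  0  0  1 -1 -3]
RREF → pivots at {i,ρ,D} ⇒ r = 3
Repeat: i,ρ,D; free: ℓ,m,X1,X2
RREF:
  r0: [   1    0    0    0    0    2   -2]
  r1: [   0    1    0    0    1   -1   -3]
  r2: [   0    0    1    1    3   -2  -10]
Fix exponent of ℓ at 1, m at 0, X1 at 0, X2 at 0; solve each RREF row for its pivot's exponent:
  r0: exp(i) + (0)·1 = 0 ⇒ exp(i) = 0
  r1: exp(ρ) + (0)·1 = 0 ⇒ exp(ρ) = 0
  r2: exp(D) + (1)·1 = 0 ⇒ exp(D) = -1
Π_1 = D^-1 · ℓ

["0", "0", "-1", "1", "0", "0", "0"]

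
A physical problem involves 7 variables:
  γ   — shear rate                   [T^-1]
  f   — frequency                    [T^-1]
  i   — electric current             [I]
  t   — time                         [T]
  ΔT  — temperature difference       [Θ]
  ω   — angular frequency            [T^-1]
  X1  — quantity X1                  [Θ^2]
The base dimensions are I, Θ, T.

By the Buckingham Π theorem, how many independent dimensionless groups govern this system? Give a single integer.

Dimensional matrix (I×Θ×T by γ×f×i×t×ΔT×ω×X1):
  I: [ 0  0  1  0  0  0  0]
  Θ: [ 0  0  0  0  1  0  2]
  T: [-1 -1  0  1  0 -1  0]
RREF → pivots at {γ,i,ΔT} ⇒ r = 3
n=7, r=3 ⇒ 4 dimensionless groups

4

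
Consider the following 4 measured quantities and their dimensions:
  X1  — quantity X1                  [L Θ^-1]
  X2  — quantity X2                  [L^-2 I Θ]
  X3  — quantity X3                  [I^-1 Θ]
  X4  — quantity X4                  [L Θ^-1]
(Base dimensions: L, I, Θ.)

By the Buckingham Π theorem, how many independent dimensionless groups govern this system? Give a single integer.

Write exponents as rows L,I,Θ / cols X1,X2,X3,X4:
  L: [ 1 -2  0  1]
  I: [ 0  1 -1  0]
  Θ: [-1  1  1 -1]
Row reduction gives pivot columns X1,X2; rank = 2
4 vars − rank 2 = 2 Π groups

2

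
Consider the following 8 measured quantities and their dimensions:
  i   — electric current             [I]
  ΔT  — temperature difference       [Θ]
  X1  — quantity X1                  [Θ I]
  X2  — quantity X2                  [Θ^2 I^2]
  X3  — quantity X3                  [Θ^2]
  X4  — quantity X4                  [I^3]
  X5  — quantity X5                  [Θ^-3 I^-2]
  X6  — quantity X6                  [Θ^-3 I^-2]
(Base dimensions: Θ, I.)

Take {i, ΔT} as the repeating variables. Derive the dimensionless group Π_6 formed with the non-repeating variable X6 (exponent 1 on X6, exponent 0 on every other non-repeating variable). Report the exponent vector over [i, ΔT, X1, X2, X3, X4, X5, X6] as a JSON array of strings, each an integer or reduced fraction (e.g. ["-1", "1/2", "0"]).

["2", "3", "0", "0", "0", "0", "0", "1"]

Dimensional matrix (Θ×I by i×ΔT×X1×X2×X3×X4×X5×X6):
  Θ: [ 0  1  1  2  2  0 -3 -3]
  I: [ 1  0  1  2  0  3 -2 -2]
RREF → pivots at {i,ΔT} ⇒ r = 2
Pivot set = {i,ΔT}, free = {X1,X2,X3,X4,X5,X6}
RREF:
  r0: [   1    0    1    2    0    3   -2   -2]
  r1: [   0    1    1    2    2    0   -3   -3]
Fix exponent of X6 at 1, X1 at 0, X2 at 0, X3 at 0, X4 at 0, X5 at 0; solve each RREF row for its pivot's exponent:
  r0: exp(i) + (-2)·1 = 0 ⇒ exp(i) = 2
  r1: exp(ΔT) + (-3)·1 = 0 ⇒ exp(ΔT) = 3
Π_6 = i^2 · ΔT^3 · X6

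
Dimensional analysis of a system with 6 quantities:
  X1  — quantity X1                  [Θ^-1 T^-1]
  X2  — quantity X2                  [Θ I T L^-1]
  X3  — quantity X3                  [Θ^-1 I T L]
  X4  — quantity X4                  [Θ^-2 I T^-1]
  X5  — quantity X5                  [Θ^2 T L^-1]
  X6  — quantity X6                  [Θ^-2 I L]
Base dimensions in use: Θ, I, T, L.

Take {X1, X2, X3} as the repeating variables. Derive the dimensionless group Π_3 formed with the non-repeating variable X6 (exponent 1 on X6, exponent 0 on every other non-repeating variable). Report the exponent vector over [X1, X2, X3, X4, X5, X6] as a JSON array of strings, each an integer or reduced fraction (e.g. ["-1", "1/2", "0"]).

Write exponents as rows Θ,I,T,L / cols X1,X2,X3,X4,X5,X6:
  Θ: [-1  1 -1 -2  2 -2]
  I: [ 0  1  1  1  0  1]
  T: [-1  1  1 -1  1  0]
  L: [ 0 -1  1  0 -1  1]
RREF → pivots at {X1,X2,X3} ⇒ r = 3
Pivot set = {X1,X2,X3}, free = {X4,X5,X6}
RREF:
  r0: [   1    0    0    2   -1    1]
  r1: [   0    1    0  1/2  1/2    0]
  r2: [   0    0    1  1/2 -1/2    1]
  r3: [   0    0    0    0    0    0]
Fix exponent of X6 at 1, X4 at 0, X5 at 0; solve each RREF row for its pivot's exponent:
  r0: exp(X1) + (1)·1 = 0 ⇒ exp(X1) = -1
  r1: exp(X2) + (0)·1 = 0 ⇒ exp(X2) = 0
  r2: exp(X3) + (1)·1 = 0 ⇒ exp(X3) = -1
Π_3 = X1^-1 · X3^-1 · X6

["-1", "0", "-1", "0", "0", "1"]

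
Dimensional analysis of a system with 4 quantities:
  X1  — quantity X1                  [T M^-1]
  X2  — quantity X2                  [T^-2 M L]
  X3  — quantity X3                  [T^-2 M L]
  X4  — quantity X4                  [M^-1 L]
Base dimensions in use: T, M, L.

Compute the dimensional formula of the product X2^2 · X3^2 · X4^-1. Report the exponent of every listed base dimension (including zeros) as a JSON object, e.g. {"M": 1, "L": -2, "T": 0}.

Exponent matrix [T,M,L] × [X1,X2,X3,X4]:
  T: [ 1 -2 -2  0]
  M: [-1  1  1 -1]
  L: [ 0  1  1  1]
  [T]: (2)·-2+(2)·-2+(-1)·0 = -8
  [M]: (2)·1+(2)·1+(-1)·-1 = 5
  [L]: (2)·1+(2)·1+(-1)·1 = 3
⇒ T^-8 M^5 L^3

{"T": -8, "M": 5, "L": 3}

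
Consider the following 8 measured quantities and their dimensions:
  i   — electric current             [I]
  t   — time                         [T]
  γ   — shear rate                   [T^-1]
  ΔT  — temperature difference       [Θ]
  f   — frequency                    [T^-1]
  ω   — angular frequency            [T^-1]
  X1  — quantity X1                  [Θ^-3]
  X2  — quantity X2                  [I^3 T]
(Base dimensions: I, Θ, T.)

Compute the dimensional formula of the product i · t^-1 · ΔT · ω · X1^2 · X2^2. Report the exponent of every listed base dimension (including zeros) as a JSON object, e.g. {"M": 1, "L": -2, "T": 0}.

Exponent matrix [I,Θ,T] × [i,t,γ,ΔT,f,ω,X1,X2]:
  I: [ 1  0  0  0  0  0  0  3]
  Θ: [ 0  0  0  1  0  0 -3  0]
  T: [ 0  1 -1  0 -1 -1  0  1]
  [I]: (1)·1+(-1)·0+(1)·0+(1)·0+(2)·0+(2)·3 = 7
  [Θ]: (1)·0+(-1)·0+(1)·1+(1)·0+(2)·-3+(2)·0 = -5
  [T]: (1)·0+(-1)·1+(1)·0+(1)·-1+(2)·0+(2)·1 = 0
⇒ I^7 Θ^-5

{"I": 7, "Θ": -5, "T": 0}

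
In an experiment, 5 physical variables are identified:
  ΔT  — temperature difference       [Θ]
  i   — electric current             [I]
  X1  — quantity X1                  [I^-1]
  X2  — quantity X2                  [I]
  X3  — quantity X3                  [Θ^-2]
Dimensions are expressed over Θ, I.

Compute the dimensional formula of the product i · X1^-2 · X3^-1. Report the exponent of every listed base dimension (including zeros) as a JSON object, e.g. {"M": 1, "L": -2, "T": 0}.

Dimensional matrix (Θ×I by ΔT×i×X1×X2×X3):
  Θ: [ 1  0  0  0 -2]
  I: [ 0  1 -1  1  0]
  [Θ]: (1)·0+(-2)·0+(-1)·-2 = 2
  [I]: (1)·1+(-2)·-1+(-1)·0 = 3
⇒ Θ^2 I^3

{"Θ": 2, "I": 3}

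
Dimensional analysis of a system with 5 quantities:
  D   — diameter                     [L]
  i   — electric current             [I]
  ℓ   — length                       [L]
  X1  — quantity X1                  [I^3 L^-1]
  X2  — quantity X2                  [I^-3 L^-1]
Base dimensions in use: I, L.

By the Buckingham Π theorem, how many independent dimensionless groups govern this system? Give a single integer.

Write exponents as rows I,L / cols D,i,ℓ,X1,X2:
  I: [ 0  1  0  3 -3]
  L: [ 1  0  1 -1 -1]
Echelon form has 2 nonzero rows (pivots: D,i)
5 vars − rank 2 = 3 Π groups

3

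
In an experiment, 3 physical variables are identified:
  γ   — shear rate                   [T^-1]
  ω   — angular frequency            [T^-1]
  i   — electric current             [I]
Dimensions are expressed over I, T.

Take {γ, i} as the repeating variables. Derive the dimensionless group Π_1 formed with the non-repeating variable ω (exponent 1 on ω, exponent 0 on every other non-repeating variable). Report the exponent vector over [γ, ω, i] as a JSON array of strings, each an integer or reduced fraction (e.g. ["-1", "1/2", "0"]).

["-1", "1", "0"]

Dimensional matrix (I×T by γ×ω×i):
  I: [ 0  0  1]
  T: [-1 -1  0]
Echelon form has 2 nonzero rows (pivots: γ,i)
Repeat: γ,i; free: ω
RREF:
  r0: [   1    1    0]
  r1: [   0    0    1]
Fix exponent of ω at 1; solve each RREF row for its pivot's exponent:
  r0: exp(γ) + (1)·1 = 0 ⇒ exp(γ) = -1
  r1: exp(i) + (0)·1 = 0 ⇒ exp(i) = 0
Π_1 = γ^-1 · ω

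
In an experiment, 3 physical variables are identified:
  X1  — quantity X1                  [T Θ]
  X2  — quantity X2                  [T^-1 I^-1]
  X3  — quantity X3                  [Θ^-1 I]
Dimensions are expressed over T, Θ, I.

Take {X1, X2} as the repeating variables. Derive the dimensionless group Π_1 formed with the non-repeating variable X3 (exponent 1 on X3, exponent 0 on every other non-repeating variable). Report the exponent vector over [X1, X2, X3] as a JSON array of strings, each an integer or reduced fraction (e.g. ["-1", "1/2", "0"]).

Exponent matrix [T,Θ,I] × [X1,X2,X3]:
  T: [ 1 -1  0]
  Θ: [ 1  0 -1]
  I: [ 0 -1  1]
Row reduction gives pivot columns X1,X2; rank = 2
Repeat: X1,X2; free: X3
RREF:
  r0: [   1    0   -1]
  r1: [   0    1   -1]
  r2: [   0    0    0]
Fix exponent of X3 at 1; solve each RREF row for its pivot's exponent:
  r0: exp(X1) + (-1)·1 = 0 ⇒ exp(X1) = 1
  r1: exp(X2) + (-1)·1 = 0 ⇒ exp(X2) = 1
Π_1 = X1 · X2 · X3

["1", "1", "1"]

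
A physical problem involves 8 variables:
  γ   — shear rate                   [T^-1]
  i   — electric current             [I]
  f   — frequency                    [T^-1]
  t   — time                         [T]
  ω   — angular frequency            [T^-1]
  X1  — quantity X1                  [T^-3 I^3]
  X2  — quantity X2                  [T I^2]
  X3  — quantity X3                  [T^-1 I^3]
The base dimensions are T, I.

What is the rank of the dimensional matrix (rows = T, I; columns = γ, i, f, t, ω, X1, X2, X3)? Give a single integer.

2

Write exponents as rows T,I / cols γ,i,f,t,ω,X1,X2,X3:
  T: [-1  0 -1  1 -1 -3  1 -1]
  I: [ 0  1  0  0  0  3  2  3]
Row reduction gives pivot columns γ,i; rank = 2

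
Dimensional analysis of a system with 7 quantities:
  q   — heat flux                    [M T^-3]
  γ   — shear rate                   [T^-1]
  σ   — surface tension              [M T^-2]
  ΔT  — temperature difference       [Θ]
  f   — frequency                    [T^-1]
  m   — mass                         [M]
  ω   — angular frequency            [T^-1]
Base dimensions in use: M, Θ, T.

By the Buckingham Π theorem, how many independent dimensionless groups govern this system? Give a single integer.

4

Exponent matrix [M,Θ,T] × [q,γ,σ,ΔT,f,m,ω]:
  M: [ 1  0  1  0  0  1  0]
  Θ: [ 0  0  0  1  0  0  0]
  T: [-3 -1 -2  0 -1  0 -1]
Row reduction gives pivot columns q,γ,ΔT; rank = 3
Π count = n − r = 7 − 3 = 4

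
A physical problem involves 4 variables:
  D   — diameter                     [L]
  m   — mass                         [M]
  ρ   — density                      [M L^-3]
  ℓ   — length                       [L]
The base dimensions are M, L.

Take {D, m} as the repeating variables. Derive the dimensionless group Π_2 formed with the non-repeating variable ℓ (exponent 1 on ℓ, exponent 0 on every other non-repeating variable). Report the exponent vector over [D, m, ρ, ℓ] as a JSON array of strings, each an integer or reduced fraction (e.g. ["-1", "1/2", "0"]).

["-1", "0", "0", "1"]

Dimensional matrix (M×L by D×m×ρ×ℓ):
  M: [ 0  1  1  0]
  L: [ 1  0 -3  1]
Echelon form has 2 nonzero rows (pivots: D,m)
Pivot set = {D,m}, free = {ρ,ℓ}
RREF:
  r0: [   1    0   -3    1]
  r1: [   0    1    1    0]
Fix exponent of ℓ at 1, ρ at 0; solve each RREF row for its pivot's exponent:
  r0: exp(D) + (1)·1 = 0 ⇒ exp(D) = -1
  r1: exp(m) + (0)·1 = 0 ⇒ exp(m) = 0
Π_2 = D^-1 · ℓ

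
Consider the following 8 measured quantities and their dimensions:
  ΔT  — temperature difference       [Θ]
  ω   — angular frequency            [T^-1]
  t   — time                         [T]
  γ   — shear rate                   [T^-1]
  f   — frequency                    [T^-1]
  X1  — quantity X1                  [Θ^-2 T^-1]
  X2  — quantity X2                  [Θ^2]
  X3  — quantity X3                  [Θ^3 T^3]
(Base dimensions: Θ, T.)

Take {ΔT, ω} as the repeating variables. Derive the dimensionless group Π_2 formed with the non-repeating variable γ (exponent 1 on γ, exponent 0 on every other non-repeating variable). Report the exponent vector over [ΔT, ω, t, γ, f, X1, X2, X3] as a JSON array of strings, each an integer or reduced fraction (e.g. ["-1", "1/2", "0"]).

["0", "-1", "0", "1", "0", "0", "0", "0"]

Exponent matrix [Θ,T] × [ΔT,ω,t,γ,f,X1,X2,X3]:
  Θ: [ 1  0  0  0  0 -2  2  3]
  T: [ 0 -1  1 -1 -1 -1  0  3]
Row reduction gives pivot columns ΔT,ω; rank = 2
Repeat: ΔT,ω; free: t,γ,f,X1,X2,X3
RREF:
  r0: [   1    0    0    0    0   -2    2    3]
  r1: [   0    1   -1    1    1    1    0   -3]
Fix exponent of γ at 1, t at 0, f at 0, X1 at 0, X2 at 0, X3 at 0; solve each RREF row for its pivot's exponent:
  r0: exp(ΔT) + (0)·1 = 0 ⇒ exp(ΔT) = 0
  r1: exp(ω) + (1)·1 = 0 ⇒ exp(ω) = -1
Π_2 = ω^-1 · γ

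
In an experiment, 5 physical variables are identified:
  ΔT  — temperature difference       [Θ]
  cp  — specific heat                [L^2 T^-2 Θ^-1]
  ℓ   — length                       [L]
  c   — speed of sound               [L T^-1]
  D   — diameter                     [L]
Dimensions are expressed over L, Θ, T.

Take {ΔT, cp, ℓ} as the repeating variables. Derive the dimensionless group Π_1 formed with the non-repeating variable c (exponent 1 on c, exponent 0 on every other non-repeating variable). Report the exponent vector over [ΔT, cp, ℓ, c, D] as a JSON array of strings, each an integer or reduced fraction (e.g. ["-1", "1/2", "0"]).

Exponent matrix [L,Θ,T] × [ΔT,cp,ℓ,c,D]:
  L: [ 0  2  1  1  1]
  Θ: [ 1 -1  0  0  0]
  T: [ 0 -2  0 -1  0]
Row reduction gives pivot columns ΔT,cp,ℓ; rank = 3
Pivot set = {ΔT,cp,ℓ}, free = {c,D}
RREF:
  r0: [   1    0    0  1/2    0]
  r1: [   0    1    0  1/2    0]
  r2: [   0    0    1    0    1]
Fix exponent of c at 1, D at 0; solve each RREF row for its pivot's exponent:
  r0: exp(ΔT) + (1/2)·1 = 0 ⇒ exp(ΔT) = -1/2
  r1: exp(cp) + (1/2)·1 = 0 ⇒ exp(cp) = -1/2
  r2: exp(ℓ) + (0)·1 = 0 ⇒ exp(ℓ) = 0
Π_1 = ΔT^(-1/2) · cp^(-1/2) · c

["-1/2", "-1/2", "0", "1", "0"]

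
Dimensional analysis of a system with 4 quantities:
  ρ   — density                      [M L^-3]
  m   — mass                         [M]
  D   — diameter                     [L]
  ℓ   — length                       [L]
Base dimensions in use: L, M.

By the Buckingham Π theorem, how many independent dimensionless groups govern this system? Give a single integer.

Exponent matrix [L,M] × [ρ,m,D,ℓ]:
  L: [-3  0  1  1]
  M: [ 1  1  0  0]
Row reduction gives pivot columns ρ,m; rank = 2
n=4, r=2 ⇒ 2 dimensionless groups

2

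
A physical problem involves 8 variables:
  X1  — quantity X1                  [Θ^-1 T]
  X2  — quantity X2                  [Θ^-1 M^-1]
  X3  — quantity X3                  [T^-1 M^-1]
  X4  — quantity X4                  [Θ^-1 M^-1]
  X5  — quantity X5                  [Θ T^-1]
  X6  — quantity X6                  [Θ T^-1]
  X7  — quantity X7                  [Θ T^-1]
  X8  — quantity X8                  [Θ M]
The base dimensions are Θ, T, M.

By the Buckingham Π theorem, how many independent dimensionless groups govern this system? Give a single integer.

Dimensional matrix (Θ×T×M by X1×X2×X3×X4×X5×X6×X7×X8):
  Θ: [-1 -1  0 -1  1  1  1  1]
  T: [ 1  0 -1  0 -1 -1 -1  0]
  M: [ 0 -1 -1 -1  0  0  0  1]
Echelon form has 2 nonzero rows (pivots: X1,X2)
Π count = n − r = 8 − 2 = 6

6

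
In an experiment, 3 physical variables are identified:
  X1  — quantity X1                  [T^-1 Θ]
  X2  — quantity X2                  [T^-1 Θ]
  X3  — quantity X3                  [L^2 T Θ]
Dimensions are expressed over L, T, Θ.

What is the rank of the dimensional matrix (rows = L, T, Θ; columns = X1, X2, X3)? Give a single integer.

Exponent matrix [L,T,Θ] × [X1,X2,X3]:
  L: [ 0  0  2]
  T: [-1 -1  1]
  Θ: [ 1  1  1]
Row reduction gives pivot columns X1,X3; rank = 2

2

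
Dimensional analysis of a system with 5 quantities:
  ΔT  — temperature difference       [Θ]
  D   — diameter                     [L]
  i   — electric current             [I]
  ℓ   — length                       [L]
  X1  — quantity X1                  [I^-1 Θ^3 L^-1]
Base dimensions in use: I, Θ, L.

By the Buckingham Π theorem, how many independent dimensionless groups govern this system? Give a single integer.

2

Exponent matrix [I,Θ,L] × [ΔT,D,i,ℓ,X1]:
  I: [ 0  0  1  0 -1]
  Θ: [ 1  0  0  0  3]
  L: [ 0  1  0  1 -1]
Row reduction gives pivot columns ΔT,D,i; rank = 3
5 vars − rank 3 = 2 Π groups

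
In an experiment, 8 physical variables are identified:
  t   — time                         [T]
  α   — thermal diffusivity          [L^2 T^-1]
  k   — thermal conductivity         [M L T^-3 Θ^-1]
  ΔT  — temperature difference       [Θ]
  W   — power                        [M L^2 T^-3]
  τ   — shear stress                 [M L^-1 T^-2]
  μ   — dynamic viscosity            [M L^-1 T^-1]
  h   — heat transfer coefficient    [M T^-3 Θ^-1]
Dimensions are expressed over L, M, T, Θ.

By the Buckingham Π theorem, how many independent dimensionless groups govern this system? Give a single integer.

4

Write exponents as rows L,M,T,Θ / cols t,α,k,ΔT,W,τ,μ,h:
  L: [ 0  2  1  0  2 -1 -1  0]
  M: [ 0  0  1  0  1  1  1  1]
  T: [ 1 -1 -3  0 -3 -2 -1 -3]
  Θ: [ 0  0 -1  1  0  0  0 -1]
RREF → pivots at {t,α,k,ΔT} ⇒ r = 4
8 vars − rank 4 = 4 Π groups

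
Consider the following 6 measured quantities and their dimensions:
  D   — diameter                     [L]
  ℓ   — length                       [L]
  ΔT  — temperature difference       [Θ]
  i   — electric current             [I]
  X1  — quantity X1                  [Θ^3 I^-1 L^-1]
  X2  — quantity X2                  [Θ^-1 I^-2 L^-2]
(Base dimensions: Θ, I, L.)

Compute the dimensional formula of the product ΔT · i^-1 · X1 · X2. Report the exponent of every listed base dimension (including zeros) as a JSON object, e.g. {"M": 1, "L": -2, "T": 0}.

{"Θ": 3, "I": -4, "L": -3}

Exponent matrix [Θ,I,L] × [D,ℓ,ΔT,i,X1,X2]:
  Θ: [ 0  0  1  0  3 -1]
  I: [ 0  0  0  1 -1 -2]
  L: [ 1  1  0  0 -1 -2]
  [Θ]: (1)·1+(-1)·0+(1)·3+(1)·-1 = 3
  [I]: (1)·0+(-1)·1+(1)·-1+(1)·-2 = -4
  [L]: (1)·0+(-1)·0+(1)·-1+(1)·-2 = -3
⇒ Θ^3 I^-4 L^-3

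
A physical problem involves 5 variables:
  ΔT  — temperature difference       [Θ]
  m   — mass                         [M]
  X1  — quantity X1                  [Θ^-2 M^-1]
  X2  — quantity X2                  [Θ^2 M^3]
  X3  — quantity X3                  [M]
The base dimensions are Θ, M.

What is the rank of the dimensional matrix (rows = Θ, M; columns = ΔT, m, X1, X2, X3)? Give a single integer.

Write exponents as rows Θ,M / cols ΔT,m,X1,X2,X3:
  Θ: [ 1  0 -2  2  0]
  M: [ 0  1 -1  3  1]
RREF → pivots at {ΔT,m} ⇒ r = 2

2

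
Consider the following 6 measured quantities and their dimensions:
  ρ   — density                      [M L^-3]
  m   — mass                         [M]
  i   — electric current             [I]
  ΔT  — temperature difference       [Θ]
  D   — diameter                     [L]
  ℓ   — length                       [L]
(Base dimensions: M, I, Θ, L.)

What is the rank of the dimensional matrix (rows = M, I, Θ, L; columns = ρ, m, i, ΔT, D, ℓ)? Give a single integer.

4

Dimensional matrix (M×I×Θ×L by ρ×m×i×ΔT×D×ℓ):
  M: [ 1  1  0  0  0  0]
  I: [ 0  0  1  0  0  0]
  Θ: [ 0  0  0  1  0  0]
  L: [-3  0  0  0  1  1]
Echelon form has 4 nonzero rows (pivots: ρ,m,i,ΔT)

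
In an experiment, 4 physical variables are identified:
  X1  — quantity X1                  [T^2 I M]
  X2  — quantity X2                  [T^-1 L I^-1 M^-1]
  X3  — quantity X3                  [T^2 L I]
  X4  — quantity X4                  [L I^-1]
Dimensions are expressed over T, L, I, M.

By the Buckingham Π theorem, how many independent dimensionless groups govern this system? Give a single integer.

1

Dimensional matrix (T×L×I×M by X1×X2×X3×X4):
  T: [ 2 -1  2  0]
  L: [ 0  1  1  1]
  I: [ 1 -1  1 -1]
  M: [ 1 -1  0  0]
Row reduction gives pivot columns X1,X2,X3; rank = 3
Π count = n − r = 4 − 3 = 1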